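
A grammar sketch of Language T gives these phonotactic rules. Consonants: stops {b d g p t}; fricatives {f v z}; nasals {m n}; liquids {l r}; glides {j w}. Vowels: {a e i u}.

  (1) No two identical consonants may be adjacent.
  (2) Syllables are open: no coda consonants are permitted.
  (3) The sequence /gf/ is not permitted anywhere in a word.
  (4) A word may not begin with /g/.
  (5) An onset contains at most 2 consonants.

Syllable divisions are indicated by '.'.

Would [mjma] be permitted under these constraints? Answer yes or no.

no

[mjma] — violates constraint 5: syllable 1 onset /mjm/ has 3 consonants (> 2) → not permitted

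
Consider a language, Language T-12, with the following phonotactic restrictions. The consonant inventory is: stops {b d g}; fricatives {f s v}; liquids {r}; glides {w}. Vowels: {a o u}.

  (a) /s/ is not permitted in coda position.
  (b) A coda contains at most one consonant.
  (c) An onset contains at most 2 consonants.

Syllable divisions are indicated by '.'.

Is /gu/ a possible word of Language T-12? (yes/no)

/gu/ — σ1 onset /g/, coda /∅/ ok → phonotactically legal

yes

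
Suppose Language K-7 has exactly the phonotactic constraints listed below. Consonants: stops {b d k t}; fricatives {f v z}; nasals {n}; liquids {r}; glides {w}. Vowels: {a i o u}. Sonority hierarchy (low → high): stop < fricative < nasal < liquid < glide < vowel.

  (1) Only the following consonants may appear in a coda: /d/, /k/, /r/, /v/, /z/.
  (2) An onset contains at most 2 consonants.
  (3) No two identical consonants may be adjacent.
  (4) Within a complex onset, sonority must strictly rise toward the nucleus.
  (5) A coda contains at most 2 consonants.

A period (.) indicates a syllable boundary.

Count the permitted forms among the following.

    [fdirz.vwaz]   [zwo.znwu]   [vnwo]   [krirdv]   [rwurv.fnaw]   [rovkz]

0

[fdirz.vwaz] — violates constraint 4: syllable 1 onset /fd/: /f/ (fricative, 2) → /d/ (stop, 1) does not rise → not permitted
[zwo.znwu] — violates constraint 2: syllable 2 onset /znw/ has 3 consonants (> 2) → not permitted
[vnwo] — violates constraint 2: syllable 1 onset /vnw/ has 3 consonants (> 2) → not permitted
[krirdv] — violates constraint 5: syllable 1 coda /rdv/ has 3 consonants (> 2) → not permitted
[rwurv.fnaw] — violates constraint 1: syllable 2 coda contains /w/, which is not a licensed coda consonant → not permitted
[rovkz] — violates constraint 5: syllable 1 coda /vkz/ has 3 consonants (> 2) → not permitted
No form is permitted → 0.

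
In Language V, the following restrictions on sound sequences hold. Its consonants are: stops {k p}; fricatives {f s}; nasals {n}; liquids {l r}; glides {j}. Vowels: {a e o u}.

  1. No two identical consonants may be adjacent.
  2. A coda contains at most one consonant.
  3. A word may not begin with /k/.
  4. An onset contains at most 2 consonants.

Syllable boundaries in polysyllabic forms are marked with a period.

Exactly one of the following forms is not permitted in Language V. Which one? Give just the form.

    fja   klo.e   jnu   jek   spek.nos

fja — σ1 onset /fj/ (2C), coda /∅/ ok → permitted
klo.e — violates constraint 3: word begins with /k/ → not permitted
jnu — σ1 onset /jn/ (2C), coda /∅/ ok → permitted
jek — σ1 onset /j/, coda /k/ ok → permitted
spek.nos — σ1 onset /sp/ (2C), coda /k/ ok; σ2 onset /n/, coda /s/ ok → permitted

klo.e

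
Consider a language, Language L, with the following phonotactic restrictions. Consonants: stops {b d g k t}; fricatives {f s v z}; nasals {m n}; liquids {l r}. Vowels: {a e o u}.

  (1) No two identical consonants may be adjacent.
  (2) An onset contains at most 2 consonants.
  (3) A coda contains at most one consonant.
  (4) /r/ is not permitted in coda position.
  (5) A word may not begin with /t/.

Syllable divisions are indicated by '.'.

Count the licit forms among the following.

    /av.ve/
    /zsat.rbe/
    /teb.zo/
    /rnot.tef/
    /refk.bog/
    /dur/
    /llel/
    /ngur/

1

/av.ve/ — violates constraint 1: adjacent identical consonants /vv/ → illicit
/zsat.rbe/ — σ1 onset /zs/ (2C), coda /t/ ok; σ2 onset /rb/ (2C), coda /∅/ ok → licit
/teb.zo/ — violates constraint 5: word begins with /t/ → illicit
/rnot.tef/ — violates constraint 1: adjacent identical consonants /tt/ → illicit
/refk.bog/ — violates constraint 3: syllable 1 coda /fk/ has 2 consonants (> 1) → illicit
/dur/ — violates constraint 4: syllable 1 coda contains /r/ → illicit
/llel/ — violates constraint 1: adjacent identical consonants /ll/ → illicit
/ngur/ — violates constraint 4: syllable 1 coda contains /r/ → illicit
Licit: /zsat.rbe/ → 1.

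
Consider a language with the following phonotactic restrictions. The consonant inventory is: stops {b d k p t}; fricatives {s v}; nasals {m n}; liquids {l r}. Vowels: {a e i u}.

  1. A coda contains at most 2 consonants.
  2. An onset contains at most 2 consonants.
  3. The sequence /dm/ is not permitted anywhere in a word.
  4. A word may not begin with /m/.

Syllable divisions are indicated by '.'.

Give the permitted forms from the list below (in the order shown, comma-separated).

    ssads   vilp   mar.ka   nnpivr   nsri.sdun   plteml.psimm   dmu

ssads, vilp

ssads — σ1 onset /ss/ (2C), coda /ds/ (2C) ok → permitted
vilp — σ1 onset /v/, coda /lp/ (2C) ok → permitted
mar.ka — violates constraint 4: word begins with /m/ → not permitted
nnpivr — violates constraint 2: syllable 1 onset /nnp/ has 3 consonants (> 2) → not permitted
nsri.sdun — violates constraint 2: syllable 1 onset /nsr/ has 3 consonants (> 2) → not permitted
plteml.psimm — violates constraint 2: syllable 1 onset /plt/ has 3 consonants (> 2) → not permitted
dmu — violates constraint 3: contains banned sequence /dm/ → not permitted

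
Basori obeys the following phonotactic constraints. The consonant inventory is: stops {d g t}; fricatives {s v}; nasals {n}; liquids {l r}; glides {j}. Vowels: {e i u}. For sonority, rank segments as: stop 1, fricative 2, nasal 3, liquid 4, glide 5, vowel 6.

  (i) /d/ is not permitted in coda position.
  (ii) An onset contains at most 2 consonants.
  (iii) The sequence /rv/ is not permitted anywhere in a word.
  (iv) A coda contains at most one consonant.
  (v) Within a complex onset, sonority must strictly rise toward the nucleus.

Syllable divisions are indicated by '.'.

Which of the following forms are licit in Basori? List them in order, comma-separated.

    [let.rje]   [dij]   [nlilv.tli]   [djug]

[let.rje], [dij], [djug]

[let.rje] — σ1 onset /l/, coda /t/ ok; σ2 onset /rj/ (4→5 rises), coda /∅/ ok → licit
[dij] — σ1 onset /d/, coda /j/ ok → licit
[nlilv.tli] — violates constraint (iv): syllable 1 coda /lv/ has 2 consonants (> 1) → illicit
[djug] — σ1 onset /dj/ (1→5 rises), coda /g/ ok → licit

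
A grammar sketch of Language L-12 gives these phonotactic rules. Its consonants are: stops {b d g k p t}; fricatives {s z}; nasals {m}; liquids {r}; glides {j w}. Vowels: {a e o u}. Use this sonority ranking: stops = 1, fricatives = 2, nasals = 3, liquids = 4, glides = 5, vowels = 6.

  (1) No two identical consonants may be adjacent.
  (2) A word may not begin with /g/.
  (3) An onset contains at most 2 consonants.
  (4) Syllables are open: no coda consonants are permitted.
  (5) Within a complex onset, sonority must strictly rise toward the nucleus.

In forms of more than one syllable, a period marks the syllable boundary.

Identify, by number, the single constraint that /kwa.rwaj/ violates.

4

/kwa.rwaj/: syllable 2 coda /j/ has 1 consonant (> 0).
This is a violation of constraint 4: "Syllables are open: no coda consonants are permitted."
The remaining constraints (1, 2, 3, 5) are satisfied.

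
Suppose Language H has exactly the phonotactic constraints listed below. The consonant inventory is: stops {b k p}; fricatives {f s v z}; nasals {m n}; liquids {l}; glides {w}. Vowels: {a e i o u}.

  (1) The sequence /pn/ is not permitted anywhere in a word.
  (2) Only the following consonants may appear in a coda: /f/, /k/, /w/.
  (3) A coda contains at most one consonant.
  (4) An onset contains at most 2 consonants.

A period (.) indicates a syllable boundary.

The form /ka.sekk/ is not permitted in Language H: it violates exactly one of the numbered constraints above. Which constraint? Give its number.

3

/ka.sekk/: syllable 2 coda /kk/ has 2 consonants (> 1).
This is a violation of constraint 3: "A coda contains at most one consonant."
The remaining constraints (1, 2, 4) are satisfied.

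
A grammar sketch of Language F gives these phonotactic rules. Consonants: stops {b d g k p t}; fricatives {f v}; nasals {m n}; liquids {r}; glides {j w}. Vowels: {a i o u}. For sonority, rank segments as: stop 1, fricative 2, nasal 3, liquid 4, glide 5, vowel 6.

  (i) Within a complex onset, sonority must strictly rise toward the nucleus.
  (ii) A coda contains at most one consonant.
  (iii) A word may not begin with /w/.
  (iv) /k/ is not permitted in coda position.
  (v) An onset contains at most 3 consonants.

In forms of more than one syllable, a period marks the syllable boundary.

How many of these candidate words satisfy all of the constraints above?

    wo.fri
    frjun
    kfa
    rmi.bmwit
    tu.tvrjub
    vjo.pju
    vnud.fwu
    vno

5

wo.fri — violates constraint (iii): word begins with /w/ → not permitted
frjun — σ1 onset /frj/ (2→4→5 rises), coda /n/ ok → permitted
kfa — σ1 onset /kf/ (1→2 rises), coda /∅/ ok → permitted
rmi.bmwit — violates constraint (i): syllable 1 onset /rm/: /r/ (liquid, 4) → /m/ (nasal, 3) does not rise → not permitted
tu.tvrjub — violates constraint (v): syllable 2 onset /tvrj/ has 4 consonants (> 3) → not permitted
vjo.pju — σ1 onset /vj/ (2→5 rises), coda /∅/ ok; σ2 onset /pj/ (1→5 rises), coda /∅/ ok → permitted
vnud.fwu — σ1 onset /vn/ (2→3 rises), coda /d/ ok; σ2 onset /fw/ (2→5 rises), coda /∅/ ok → permitted
vno — σ1 onset /vn/ (2→3 rises), coda /∅/ ok → permitted
Permitted: frjun, kfa, vjo.pju, vnud.fwu, vno → 5.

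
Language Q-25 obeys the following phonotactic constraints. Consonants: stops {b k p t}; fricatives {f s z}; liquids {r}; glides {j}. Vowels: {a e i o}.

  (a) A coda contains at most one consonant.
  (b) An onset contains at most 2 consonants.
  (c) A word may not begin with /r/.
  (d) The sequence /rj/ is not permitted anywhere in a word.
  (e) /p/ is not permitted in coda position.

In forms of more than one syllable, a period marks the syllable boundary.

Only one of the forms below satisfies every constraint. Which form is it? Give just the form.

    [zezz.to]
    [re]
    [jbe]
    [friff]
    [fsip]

[jbe]

[zezz.to] — violates constraint (a): syllable 1 coda /zz/ has 2 consonants (> 1) → not permitted
[re] — violates constraint (c): word begins with /r/ → not permitted
[jbe] — σ1 onset /jb/ (2C), coda /∅/ ok → permitted
[friff] — violates constraint (a): syllable 1 coda /ff/ has 2 consonants (> 1) → not permitted
[fsip] — violates constraint (e): syllable 1 coda contains /p/ → not permitted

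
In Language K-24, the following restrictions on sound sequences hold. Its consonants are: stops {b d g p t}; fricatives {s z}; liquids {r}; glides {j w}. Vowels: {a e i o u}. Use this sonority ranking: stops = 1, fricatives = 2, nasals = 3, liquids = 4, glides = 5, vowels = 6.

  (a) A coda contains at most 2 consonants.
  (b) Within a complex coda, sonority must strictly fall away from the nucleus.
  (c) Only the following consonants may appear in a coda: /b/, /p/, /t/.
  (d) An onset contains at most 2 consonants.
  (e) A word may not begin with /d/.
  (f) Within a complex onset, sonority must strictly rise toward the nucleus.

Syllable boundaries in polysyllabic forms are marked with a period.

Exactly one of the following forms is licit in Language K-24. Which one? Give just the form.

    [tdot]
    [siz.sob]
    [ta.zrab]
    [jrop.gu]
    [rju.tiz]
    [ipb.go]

[ta.zrab]

[tdot] — violates constraint (f): syllable 1 onset /td/: /t/ (stop, 1) → /d/ (stop, 1) does not rise → illicit
[siz.sob] — violates constraint (c): syllable 1 coda contains /z/, which is not a licensed coda consonant → illicit
[ta.zrab] — σ1 onset /t/, coda /∅/ ok; σ2 onset /zr/ (2→4 rises), coda /b/ ok → licit
[jrop.gu] — violates constraint (f): syllable 1 onset /jr/: /j/ (glide, 5) → /r/ (liquid, 4) does not rise → illicit
[rju.tiz] — violates constraint (c): syllable 2 coda contains /z/, which is not a licensed coda consonant → illicit
[ipb.go] — violates constraint (b): syllable 1 coda /pb/: /p/ (stop, 1) → /b/ (stop, 1) does not fall → illicit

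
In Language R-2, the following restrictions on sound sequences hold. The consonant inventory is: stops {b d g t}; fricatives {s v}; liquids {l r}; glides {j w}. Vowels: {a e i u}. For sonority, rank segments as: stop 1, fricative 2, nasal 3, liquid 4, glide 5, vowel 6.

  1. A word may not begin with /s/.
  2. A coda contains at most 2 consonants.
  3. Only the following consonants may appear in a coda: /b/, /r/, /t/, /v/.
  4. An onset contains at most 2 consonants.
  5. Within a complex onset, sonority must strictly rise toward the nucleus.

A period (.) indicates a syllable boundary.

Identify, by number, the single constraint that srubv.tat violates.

1

srubv.tat: word begins with /s/.
This is a violation of constraint 1: "A word may not begin with /s/."
The remaining constraints (2, 3, 4, 5) are satisfied.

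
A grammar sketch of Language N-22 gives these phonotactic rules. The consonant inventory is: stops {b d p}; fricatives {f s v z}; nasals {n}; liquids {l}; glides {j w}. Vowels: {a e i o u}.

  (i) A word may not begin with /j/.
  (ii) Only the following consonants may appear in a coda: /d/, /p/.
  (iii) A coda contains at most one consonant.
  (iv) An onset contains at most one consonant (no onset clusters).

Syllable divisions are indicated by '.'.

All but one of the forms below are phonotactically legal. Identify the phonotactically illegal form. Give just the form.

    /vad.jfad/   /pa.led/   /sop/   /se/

/vad.jfad/

/vad.jfad/ — violates constraint (iv): syllable 2 onset /jf/ has 2 consonants (> 1) → phonotactically illegal
/pa.led/ — σ1 onset /p/, coda /∅/ ok; σ2 onset /l/, coda /d/ ok → phonotactically legal
/sop/ — σ1 onset /s/, coda /p/ ok → phonotactically legal
/se/ — σ1 onset /s/, coda /∅/ ok → phonotactically legal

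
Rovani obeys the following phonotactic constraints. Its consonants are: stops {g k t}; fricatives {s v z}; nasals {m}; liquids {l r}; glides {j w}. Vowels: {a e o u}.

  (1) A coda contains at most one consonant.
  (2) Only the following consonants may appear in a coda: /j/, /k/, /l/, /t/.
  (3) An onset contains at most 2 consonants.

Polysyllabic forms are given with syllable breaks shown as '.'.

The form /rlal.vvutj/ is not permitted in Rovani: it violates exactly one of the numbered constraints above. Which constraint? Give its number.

1

/rlal.vvutj/: syllable 2 coda /tj/ has 2 consonants (> 1).
This is a violation of constraint 1: "A coda contains at most one consonant."
The remaining constraints (2, 3) are satisfied.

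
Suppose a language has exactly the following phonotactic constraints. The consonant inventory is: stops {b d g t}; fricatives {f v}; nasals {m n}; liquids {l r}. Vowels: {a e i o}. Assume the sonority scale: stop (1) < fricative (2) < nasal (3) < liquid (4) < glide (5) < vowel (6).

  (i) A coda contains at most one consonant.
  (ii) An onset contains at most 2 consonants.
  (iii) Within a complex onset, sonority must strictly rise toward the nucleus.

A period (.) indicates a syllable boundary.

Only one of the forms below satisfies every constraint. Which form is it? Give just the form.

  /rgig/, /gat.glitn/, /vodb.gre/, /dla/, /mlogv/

/rgig/ — violates constraint (iii): syllable 1 onset /rg/: /r/ (liquid, 4) → /g/ (stop, 1) does not rise → ill-formed
/gat.glitn/ — violates constraint (i): syllable 2 coda /tn/ has 2 consonants (> 1) → ill-formed
/vodb.gre/ — violates constraint (i): syllable 1 coda /db/ has 2 consonants (> 1) → ill-formed
/dla/ — σ1 onset /dl/ (1→4 rises), coda /∅/ ok → well-formed
/mlogv/ — violates constraint (i): syllable 1 coda /gv/ has 2 consonants (> 1) → ill-formed

/dla/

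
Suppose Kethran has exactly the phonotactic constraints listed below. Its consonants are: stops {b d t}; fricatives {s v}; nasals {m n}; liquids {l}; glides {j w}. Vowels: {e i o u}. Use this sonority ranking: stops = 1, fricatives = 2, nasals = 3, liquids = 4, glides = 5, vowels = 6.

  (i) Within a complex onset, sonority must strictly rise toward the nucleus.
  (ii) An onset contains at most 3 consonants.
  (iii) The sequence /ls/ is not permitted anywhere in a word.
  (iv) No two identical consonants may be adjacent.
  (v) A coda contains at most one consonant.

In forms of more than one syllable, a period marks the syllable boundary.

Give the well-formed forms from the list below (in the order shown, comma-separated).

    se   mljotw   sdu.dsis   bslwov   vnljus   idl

se

se — σ1 onset /s/, coda /∅/ ok → well-formed
mljotw — violates constraint (v): syllable 1 coda /tw/ has 2 consonants (> 1) → ill-formed
sdu.dsis — violates constraint (i): syllable 1 onset /sd/: /s/ (fricative, 2) → /d/ (stop, 1) does not rise → ill-formed
bslwov — violates constraint (ii): syllable 1 onset /bslw/ has 4 consonants (> 3) → ill-formed
vnljus — violates constraint (ii): syllable 1 onset /vnlj/ has 4 consonants (> 3) → ill-formed
idl — violates constraint (v): syllable 1 coda /dl/ has 2 consonants (> 1) → ill-formed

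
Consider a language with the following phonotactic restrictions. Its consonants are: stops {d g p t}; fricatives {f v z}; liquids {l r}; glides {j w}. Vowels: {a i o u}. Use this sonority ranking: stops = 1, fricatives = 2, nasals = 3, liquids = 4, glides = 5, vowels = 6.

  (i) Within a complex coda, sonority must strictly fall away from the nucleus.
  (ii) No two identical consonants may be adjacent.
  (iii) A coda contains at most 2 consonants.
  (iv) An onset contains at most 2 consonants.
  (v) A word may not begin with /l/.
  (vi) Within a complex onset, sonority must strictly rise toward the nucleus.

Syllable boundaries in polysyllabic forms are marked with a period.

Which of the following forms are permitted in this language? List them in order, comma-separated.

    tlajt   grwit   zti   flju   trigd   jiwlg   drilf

tlajt — σ1 onset /tl/ (1→4 rises), coda /jt/ (5→1 falls) ok → permitted
grwit — violates constraint (iv): syllable 1 onset /grw/ has 3 consonants (> 2) → not permitted
zti — violates constraint (vi): syllable 1 onset /zt/: /z/ (fricative, 2) → /t/ (stop, 1) does not rise → not permitted
flju — violates constraint (iv): syllable 1 onset /flj/ has 3 consonants (> 2) → not permitted
trigd — violates constraint (i): syllable 1 coda /gd/: /g/ (stop, 1) → /d/ (stop, 1) does not fall → not permitted
jiwlg — violates constraint (iii): syllable 1 coda /wlg/ has 3 consonants (> 2) → not permitted
drilf — σ1 onset /dr/ (1→4 rises), coda /lf/ (4→2 falls) ok → permitted

tlajt, drilf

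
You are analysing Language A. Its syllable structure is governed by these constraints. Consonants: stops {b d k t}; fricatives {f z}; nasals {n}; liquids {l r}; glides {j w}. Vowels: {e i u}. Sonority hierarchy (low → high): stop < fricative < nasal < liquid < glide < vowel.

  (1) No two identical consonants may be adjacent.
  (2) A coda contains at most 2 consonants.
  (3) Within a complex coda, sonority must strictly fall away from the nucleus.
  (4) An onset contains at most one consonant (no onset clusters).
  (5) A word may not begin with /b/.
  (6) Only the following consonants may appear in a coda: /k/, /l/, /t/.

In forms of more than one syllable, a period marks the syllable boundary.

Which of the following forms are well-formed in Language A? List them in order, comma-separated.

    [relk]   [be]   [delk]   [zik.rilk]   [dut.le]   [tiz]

[relk] — σ1 onset /r/, coda /lk/ (4→1 falls) ok → well-formed
[be] — violates constraint 5: word begins with /b/ → ill-formed
[delk] — σ1 onset /d/, coda /lk/ (4→1 falls) ok → well-formed
[zik.rilk] — σ1 onset /z/, coda /k/ ok; σ2 onset /r/, coda /lk/ (4→1 falls) ok → well-formed
[dut.le] — σ1 onset /d/, coda /t/ ok; σ2 onset /l/, coda /∅/ ok → well-formed
[tiz] — violates constraint 6: syllable 1 coda contains /z/, which is not a licensed coda consonant → ill-formed

[relk], [delk], [zik.rilk], [dut.le]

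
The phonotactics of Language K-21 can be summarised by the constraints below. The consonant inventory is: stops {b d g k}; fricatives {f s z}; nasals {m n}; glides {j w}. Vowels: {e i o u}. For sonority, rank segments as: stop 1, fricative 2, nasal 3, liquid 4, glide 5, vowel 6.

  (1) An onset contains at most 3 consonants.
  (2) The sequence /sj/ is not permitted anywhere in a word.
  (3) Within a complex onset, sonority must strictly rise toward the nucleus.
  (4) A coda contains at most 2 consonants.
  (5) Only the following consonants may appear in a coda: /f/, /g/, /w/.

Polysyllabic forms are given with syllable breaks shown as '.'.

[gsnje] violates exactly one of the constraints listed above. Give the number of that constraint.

[gsnje]: syllable 1 onset /gsnj/ has 4 consonants (> 3).
This is a violation of constraint 1: "An onset contains at most 3 consonants."
The remaining constraints (2, 3, 4, 5) are satisfied.

1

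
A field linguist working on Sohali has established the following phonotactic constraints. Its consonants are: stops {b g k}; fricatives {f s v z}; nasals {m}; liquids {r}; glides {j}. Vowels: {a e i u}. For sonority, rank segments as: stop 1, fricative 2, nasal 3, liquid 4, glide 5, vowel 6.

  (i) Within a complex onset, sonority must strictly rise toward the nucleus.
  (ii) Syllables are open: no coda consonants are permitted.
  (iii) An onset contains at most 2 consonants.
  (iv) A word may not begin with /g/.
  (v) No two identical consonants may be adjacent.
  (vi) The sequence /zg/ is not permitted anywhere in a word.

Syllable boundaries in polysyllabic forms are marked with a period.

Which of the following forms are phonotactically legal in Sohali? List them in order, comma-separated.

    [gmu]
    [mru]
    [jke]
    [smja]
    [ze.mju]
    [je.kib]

[mru], [ze.mju]

[gmu] — violates constraint (iv): word begins with /g/ → phonotactically illegal
[mru] — σ1 onset /mr/ (3→4 rises), coda /∅/ ok → phonotactically legal
[jke] — violates constraint (i): syllable 1 onset /jk/: /j/ (glide, 5) → /k/ (stop, 1) does not rise → phonotactically illegal
[smja] — violates constraint (iii): syllable 1 onset /smj/ has 3 consonants (> 2) → phonotactically illegal
[ze.mju] — σ1 onset /z/, coda /∅/ ok; σ2 onset /mj/ (3→5 rises), coda /∅/ ok → phonotactically legal
[je.kib] — violates constraint (ii): syllable 2 coda /b/ has 1 consonant (> 0) → phonotactically illegal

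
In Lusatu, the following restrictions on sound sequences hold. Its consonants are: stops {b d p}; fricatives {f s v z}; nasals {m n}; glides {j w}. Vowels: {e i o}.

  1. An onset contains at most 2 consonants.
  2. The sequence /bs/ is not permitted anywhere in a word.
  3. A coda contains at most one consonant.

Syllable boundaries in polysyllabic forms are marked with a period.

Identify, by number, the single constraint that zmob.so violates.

2

zmob.so: contains banned sequence /bs/.
This is a violation of constraint 2: "The sequence /bs/ is not permitted anywhere in a word."
The remaining constraints (1, 3) are satisfied.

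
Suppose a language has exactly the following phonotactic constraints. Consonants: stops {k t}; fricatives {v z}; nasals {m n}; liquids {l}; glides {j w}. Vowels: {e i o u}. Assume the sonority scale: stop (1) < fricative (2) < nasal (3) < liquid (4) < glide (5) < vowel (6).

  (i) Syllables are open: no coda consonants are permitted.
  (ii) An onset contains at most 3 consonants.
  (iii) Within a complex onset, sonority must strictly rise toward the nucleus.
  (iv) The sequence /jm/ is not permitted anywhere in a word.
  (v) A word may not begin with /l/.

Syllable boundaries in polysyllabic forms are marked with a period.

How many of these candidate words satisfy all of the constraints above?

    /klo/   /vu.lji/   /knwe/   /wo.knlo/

/klo/ — σ1 onset /kl/ (1→4 rises), coda /∅/ ok → licit
/vu.lji/ — σ1 onset /v/, coda /∅/ ok; σ2 onset /lj/ (4→5 rises), coda /∅/ ok → licit
/knwe/ — σ1 onset /knw/ (1→3→5 rises), coda /∅/ ok → licit
/wo.knlo/ — σ1 onset /w/, coda /∅/ ok; σ2 onset /knl/ (1→3→4 rises), coda /∅/ ok → licit
Licit: /klo/, /vu.lji/, /knwe/, /wo.knlo/ → 4.

4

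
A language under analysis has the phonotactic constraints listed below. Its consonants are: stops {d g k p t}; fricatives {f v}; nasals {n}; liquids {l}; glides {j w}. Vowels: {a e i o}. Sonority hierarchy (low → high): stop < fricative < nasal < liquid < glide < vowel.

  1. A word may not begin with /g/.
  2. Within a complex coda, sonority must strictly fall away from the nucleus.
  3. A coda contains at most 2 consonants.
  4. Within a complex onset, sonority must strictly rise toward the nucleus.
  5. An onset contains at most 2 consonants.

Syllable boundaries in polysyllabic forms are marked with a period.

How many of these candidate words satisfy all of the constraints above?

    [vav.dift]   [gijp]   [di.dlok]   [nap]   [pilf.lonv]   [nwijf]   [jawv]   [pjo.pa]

7

[vav.dift] — σ1 onset /v/, coda /v/ ok; σ2 onset /d/, coda /ft/ (2→1 falls) ok → licit
[gijp] — violates constraint 1: word begins with /g/ → illicit
[di.dlok] — σ1 onset /d/, coda /∅/ ok; σ2 onset /dl/ (1→4 rises), coda /k/ ok → licit
[nap] — σ1 onset /n/, coda /p/ ok → licit
[pilf.lonv] — σ1 onset /p/, coda /lf/ (4→2 falls) ok; σ2 onset /l/, coda /nv/ (3→2 falls) ok → licit
[nwijf] — σ1 onset /nw/ (3→5 rises), coda /jf/ (5→2 falls) ok → licit
[jawv] — σ1 onset /j/, coda /wv/ (5→2 falls) ok → licit
[pjo.pa] — σ1 onset /pj/ (1→5 rises), coda /∅/ ok; σ2 onset /p/, coda /∅/ ok → licit
Licit: [vav.dift], [di.dlok], [nap], [pilf.lonv], [nwijf], [jawv], [pjo.pa] → 7.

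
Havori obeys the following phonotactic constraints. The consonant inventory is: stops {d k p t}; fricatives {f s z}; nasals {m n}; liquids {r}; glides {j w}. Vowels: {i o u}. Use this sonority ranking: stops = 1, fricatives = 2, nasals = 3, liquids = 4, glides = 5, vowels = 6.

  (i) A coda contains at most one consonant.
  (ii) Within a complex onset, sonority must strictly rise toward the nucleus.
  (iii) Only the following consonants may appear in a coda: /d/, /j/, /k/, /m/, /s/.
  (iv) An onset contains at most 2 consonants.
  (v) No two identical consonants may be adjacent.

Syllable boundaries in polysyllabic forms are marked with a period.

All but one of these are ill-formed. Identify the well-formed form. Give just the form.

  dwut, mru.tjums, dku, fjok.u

fjok.u

dwut — violates constraint (iii): syllable 1 coda contains /t/, which is not a licensed coda consonant → ill-formed
mru.tjums — violates constraint (i): syllable 2 coda /ms/ has 2 consonants (> 1) → ill-formed
dku — violates constraint (ii): syllable 1 onset /dk/: /d/ (stop, 1) → /k/ (stop, 1) does not rise → ill-formed
fjok.u — σ1 onset /fj/ (2→5 rises), coda /k/ ok; σ2 onset /∅/, coda /∅/ ok → well-formed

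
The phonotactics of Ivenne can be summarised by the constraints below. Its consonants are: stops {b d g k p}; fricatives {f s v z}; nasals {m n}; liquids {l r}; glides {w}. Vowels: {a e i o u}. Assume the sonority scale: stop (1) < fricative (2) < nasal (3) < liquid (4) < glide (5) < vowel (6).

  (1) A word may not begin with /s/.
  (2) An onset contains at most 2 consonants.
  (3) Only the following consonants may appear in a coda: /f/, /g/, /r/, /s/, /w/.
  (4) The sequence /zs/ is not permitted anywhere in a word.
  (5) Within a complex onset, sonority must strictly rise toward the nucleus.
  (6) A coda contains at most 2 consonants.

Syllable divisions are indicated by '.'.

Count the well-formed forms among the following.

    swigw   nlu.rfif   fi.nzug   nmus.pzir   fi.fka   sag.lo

0

swigw — violates constraint 1: word begins with /s/ → ill-formed
nlu.rfif — violates constraint 5: syllable 2 onset /rf/: /r/ (liquid, 4) → /f/ (fricative, 2) does not rise → ill-formed
fi.nzug — violates constraint 5: syllable 2 onset /nz/: /n/ (nasal, 3) → /z/ (fricative, 2) does not rise → ill-formed
nmus.pzir — violates constraint 5: syllable 1 onset /nm/: /n/ (nasal, 3) → /m/ (nasal, 3) does not rise → ill-formed
fi.fka — violates constraint 5: syllable 2 onset /fk/: /f/ (fricative, 2) → /k/ (stop, 1) does not rise → ill-formed
sag.lo — violates constraint 1: word begins with /s/ → ill-formed
No form is well-formed → 0.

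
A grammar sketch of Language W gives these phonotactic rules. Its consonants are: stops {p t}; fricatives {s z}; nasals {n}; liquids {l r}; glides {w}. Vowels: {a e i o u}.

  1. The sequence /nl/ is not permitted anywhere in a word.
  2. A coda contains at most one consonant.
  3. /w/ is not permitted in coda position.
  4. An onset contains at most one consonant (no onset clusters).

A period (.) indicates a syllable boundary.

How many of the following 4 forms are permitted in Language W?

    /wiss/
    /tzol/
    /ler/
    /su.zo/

/wiss/ — violates constraint 2: syllable 1 coda /ss/ has 2 consonants (> 1) → not permitted
/tzol/ — violates constraint 4: syllable 1 onset /tz/ has 2 consonants (> 1) → not permitted
/ler/ — σ1 onset /l/, coda /r/ ok → permitted
/su.zo/ — σ1 onset /s/, coda /∅/ ok; σ2 onset /z/, coda /∅/ ok → permitted
Permitted: /ler/, /su.zo/ → 2.

2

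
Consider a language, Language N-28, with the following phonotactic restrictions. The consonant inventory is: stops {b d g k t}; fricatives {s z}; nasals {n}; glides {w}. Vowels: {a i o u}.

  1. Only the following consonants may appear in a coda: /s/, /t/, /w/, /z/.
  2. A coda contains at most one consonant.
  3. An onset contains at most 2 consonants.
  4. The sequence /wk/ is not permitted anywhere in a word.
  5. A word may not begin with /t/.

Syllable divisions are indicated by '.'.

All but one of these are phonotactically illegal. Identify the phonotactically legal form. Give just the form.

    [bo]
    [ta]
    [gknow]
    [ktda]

[bo]

[bo] — σ1 onset /b/, coda /∅/ ok → phonotactically legal
[ta] — violates constraint 5: word begins with /t/ → phonotactically illegal
[gknow] — violates constraint 3: syllable 1 onset /gkn/ has 3 consonants (> 2) → phonotactically illegal
[ktda] — violates constraint 3: syllable 1 onset /ktd/ has 3 consonants (> 2) → phonotactically illegal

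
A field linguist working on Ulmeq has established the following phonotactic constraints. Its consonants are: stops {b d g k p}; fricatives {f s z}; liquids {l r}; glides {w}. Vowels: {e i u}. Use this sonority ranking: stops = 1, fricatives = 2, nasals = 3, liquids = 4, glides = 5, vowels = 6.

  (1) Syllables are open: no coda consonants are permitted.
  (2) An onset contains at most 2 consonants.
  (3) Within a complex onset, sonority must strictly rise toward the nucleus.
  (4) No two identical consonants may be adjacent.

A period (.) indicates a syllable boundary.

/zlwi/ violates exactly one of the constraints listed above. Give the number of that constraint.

/zlwi/: syllable 1 onset /zlw/ has 3 consonants (> 2).
This is a violation of constraint 2: "An onset contains at most 2 consonants."
The remaining constraints (1, 3, 4) are satisfied.

2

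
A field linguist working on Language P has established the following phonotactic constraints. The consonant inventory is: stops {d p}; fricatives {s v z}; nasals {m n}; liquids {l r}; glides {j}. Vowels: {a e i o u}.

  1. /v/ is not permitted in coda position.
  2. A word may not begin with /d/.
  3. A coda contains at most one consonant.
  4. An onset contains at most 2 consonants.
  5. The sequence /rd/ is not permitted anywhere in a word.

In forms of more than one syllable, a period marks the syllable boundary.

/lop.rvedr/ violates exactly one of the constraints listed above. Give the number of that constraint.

/lop.rvedr/: syllable 2 coda /dr/ has 2 consonants (> 1).
This is a violation of constraint 3: "A coda contains at most one consonant."
The remaining constraints (1, 2, 4, 5) are satisfied.

3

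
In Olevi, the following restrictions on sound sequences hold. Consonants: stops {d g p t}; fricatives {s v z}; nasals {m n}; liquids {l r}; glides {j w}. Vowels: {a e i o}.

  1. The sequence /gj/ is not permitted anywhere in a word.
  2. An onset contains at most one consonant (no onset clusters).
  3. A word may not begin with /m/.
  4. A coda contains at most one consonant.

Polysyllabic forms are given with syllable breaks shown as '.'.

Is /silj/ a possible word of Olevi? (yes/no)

no

/silj/ — violates constraint 4: syllable 1 coda /lj/ has 2 consonants (> 1) → illicit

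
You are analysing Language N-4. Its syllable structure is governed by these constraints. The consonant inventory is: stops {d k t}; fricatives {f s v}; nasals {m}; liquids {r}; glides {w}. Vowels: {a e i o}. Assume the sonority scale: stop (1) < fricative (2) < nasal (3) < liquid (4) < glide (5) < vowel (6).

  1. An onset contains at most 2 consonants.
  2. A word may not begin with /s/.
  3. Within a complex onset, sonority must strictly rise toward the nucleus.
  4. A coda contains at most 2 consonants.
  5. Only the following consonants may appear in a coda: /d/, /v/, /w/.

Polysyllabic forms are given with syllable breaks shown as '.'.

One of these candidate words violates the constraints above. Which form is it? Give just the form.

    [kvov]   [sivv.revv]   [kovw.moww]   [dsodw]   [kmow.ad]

[sivv.revv]

[kvov] — σ1 onset /kv/ (1→2 rises), coda /v/ ok → well-formed
[sivv.revv] — violates constraint 2: word begins with /s/ → ill-formed
[kovw.moww] — σ1 onset /k/, coda /vw/ (2C) ok; σ2 onset /m/, coda /ww/ (2C) ok → well-formed
[dsodw] — σ1 onset /ds/ (1→2 rises), coda /dw/ (2C) ok → well-formed
[kmow.ad] — σ1 onset /km/ (1→3 rises), coda /w/ ok; σ2 onset /∅/, coda /d/ ok → well-formed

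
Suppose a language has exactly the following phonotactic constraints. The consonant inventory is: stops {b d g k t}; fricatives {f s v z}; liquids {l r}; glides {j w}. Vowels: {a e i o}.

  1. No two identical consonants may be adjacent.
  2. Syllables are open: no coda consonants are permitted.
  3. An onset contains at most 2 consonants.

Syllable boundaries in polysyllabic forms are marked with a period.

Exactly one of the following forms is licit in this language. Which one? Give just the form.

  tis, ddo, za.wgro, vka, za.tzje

tis — violates constraint 2: syllable 1 coda /s/ has 1 consonant (> 0) → illicit
ddo — violates constraint 1: adjacent identical consonants /dd/ → illicit
za.wgro — violates constraint 3: syllable 2 onset /wgr/ has 3 consonants (> 2) → illicit
vka — σ1 onset /vk/ (2C), coda /∅/ ok → licit
za.tzje — violates constraint 3: syllable 2 onset /tzj/ has 3 consonants (> 2) → illicit

vka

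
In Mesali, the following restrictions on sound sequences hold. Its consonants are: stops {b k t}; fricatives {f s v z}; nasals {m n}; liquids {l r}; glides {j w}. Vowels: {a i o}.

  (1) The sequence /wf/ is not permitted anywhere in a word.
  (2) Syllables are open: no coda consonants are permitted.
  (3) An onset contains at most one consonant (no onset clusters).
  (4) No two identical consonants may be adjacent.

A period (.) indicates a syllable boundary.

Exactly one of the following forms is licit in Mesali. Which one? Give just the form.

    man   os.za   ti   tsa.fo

ti

man — violates constraint 2: syllable 1 coda /n/ has 1 consonant (> 0) → illicit
os.za — violates constraint 2: syllable 1 coda /s/ has 1 consonant (> 0) → illicit
ti — σ1 onset /t/, coda /∅/ ok → licit
tsa.fo — violates constraint 3: syllable 1 onset /ts/ has 2 consonants (> 1) → illicit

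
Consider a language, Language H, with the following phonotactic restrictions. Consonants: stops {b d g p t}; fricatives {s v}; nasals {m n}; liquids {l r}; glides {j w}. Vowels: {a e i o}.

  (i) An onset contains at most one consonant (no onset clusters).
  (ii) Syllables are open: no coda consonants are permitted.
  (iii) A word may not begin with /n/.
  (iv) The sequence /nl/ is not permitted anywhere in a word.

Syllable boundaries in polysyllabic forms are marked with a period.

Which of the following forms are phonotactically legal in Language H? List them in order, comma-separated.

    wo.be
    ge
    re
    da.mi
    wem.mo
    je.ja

wo.be, ge, re, da.mi, je.ja

wo.be — σ1 onset /w/, coda /∅/ ok; σ2 onset /b/, coda /∅/ ok → phonotactically legal
ge — σ1 onset /g/, coda /∅/ ok → phonotactically legal
re — σ1 onset /r/, coda /∅/ ok → phonotactically legal
da.mi — σ1 onset /d/, coda /∅/ ok; σ2 onset /m/, coda /∅/ ok → phonotactically legal
wem.mo — violates constraint (ii): syllable 1 coda /m/ has 1 consonant (> 0) → phonotactically illegal
je.ja — σ1 onset /j/, coda /∅/ ok; σ2 onset /j/, coda /∅/ ok → phonotactically legal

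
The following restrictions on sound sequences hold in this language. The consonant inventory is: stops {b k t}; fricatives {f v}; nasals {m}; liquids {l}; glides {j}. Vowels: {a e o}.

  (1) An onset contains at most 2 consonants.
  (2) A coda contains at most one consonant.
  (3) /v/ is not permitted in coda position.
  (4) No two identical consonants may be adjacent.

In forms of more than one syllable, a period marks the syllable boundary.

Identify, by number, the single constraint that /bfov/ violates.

3

/bfov/: syllable 1 coda contains /v/.
This is a violation of constraint 3: "/v/ is not permitted in coda position."
The remaining constraints (1, 2, 4) are satisfied.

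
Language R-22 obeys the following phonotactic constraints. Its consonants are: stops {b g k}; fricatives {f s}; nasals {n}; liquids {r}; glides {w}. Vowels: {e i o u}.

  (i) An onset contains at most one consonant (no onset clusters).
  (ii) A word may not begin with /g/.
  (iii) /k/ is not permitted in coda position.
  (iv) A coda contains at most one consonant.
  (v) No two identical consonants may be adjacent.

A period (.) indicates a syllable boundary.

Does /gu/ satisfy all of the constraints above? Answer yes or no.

/gu/ — violates constraint (ii): word begins with /g/ → ill-formed

no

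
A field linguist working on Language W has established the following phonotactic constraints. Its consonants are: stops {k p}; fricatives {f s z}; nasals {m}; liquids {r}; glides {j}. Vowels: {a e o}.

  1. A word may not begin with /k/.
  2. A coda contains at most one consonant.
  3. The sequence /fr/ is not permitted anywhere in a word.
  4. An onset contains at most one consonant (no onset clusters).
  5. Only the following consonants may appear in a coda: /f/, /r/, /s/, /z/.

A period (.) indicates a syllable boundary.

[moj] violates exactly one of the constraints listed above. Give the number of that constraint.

5

[moj]: syllable 1 coda contains /j/, which is not a licensed coda consonant.
This is a violation of constraint 5: "Only the following consonants may appear in a coda: /f/, /r/, /s/, /z/."
The remaining constraints (1, 2, 3, 4) are satisfied.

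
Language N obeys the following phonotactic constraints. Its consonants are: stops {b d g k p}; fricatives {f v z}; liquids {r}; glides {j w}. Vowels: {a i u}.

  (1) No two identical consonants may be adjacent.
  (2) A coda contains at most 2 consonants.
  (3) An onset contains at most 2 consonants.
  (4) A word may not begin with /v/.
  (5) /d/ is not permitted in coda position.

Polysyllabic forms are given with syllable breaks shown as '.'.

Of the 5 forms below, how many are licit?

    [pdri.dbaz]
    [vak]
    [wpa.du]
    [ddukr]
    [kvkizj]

[pdri.dbaz] — violates constraint 3: syllable 1 onset /pdr/ has 3 consonants (> 2) → illicit
[vak] — violates constraint 4: word begins with /v/ → illicit
[wpa.du] — σ1 onset /wp/ (2C), coda /∅/ ok; σ2 onset /d/, coda /∅/ ok → licit
[ddukr] — violates constraint 1: adjacent identical consonants /dd/ → illicit
[kvkizj] — violates constraint 3: syllable 1 onset /kvk/ has 3 consonants (> 2) → illicit
Licit: [wpa.du] → 1.

1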